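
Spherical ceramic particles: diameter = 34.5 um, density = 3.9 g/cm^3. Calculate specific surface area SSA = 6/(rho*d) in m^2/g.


SSA = 6 / (3.9 * 34.5) = 0.045 m^2/g

0.045


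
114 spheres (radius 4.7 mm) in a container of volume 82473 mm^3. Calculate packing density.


V_sphere = 4/3*pi*4.7^3 = 434.8928 mm^3
Total V = 114*434.8928 = 49577.7792 mm^3
PD = 49577.7792 / 82473 = 0.601

0.601


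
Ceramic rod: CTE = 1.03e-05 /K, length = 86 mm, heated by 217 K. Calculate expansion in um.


dL = 1.03e-05 * 86 * 217 * 1000 = 192.219 um

192.219


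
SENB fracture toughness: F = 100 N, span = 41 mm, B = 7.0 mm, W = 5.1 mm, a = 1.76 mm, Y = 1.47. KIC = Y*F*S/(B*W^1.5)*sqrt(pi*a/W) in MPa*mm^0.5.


KIC = 1.47*100*41/(7.0*5.1^1.5)*sqrt(pi*1.76/5.1) = 77.84

77.84


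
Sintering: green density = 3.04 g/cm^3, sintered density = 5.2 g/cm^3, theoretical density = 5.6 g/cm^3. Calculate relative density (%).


Relative = 5.2 / 5.6 * 100 = 92.9%

92.9


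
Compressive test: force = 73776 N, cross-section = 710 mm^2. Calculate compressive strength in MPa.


CS = 73776 / 710 = 103.9 MPa

103.9


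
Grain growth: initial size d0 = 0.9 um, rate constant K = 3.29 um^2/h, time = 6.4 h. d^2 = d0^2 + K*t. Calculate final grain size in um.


d^2 = 0.9^2 + 3.29*6.4 = 21.866
d = sqrt(21.866) = 4.68 um

4.68


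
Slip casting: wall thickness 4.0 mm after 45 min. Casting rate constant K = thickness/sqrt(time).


K = 4.0 / sqrt(45) = 4.0 / 6.7082 = 0.596 mm/min^0.5

0.596


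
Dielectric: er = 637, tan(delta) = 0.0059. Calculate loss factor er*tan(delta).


Loss = 637 * 0.0059 = 3.758

3.758


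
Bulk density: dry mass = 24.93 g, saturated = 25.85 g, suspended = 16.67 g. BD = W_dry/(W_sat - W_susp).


BD = 24.93 / (25.85 - 16.67) = 24.93 / 9.18 = 2.716 g/cm^3

2.716


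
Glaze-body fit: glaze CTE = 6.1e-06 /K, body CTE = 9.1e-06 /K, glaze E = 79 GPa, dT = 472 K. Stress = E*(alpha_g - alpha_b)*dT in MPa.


Stress = 79*1000*(6.1e-06 - 9.1e-06)*472 = -111.9 MPa

-111.9


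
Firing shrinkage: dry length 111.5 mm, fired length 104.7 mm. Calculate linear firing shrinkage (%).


FS = (111.5 - 104.7) / 111.5 * 100 = 6.1%

6.1


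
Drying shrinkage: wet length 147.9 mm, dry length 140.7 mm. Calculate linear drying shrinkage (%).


DS = (147.9 - 140.7) / 147.9 * 100 = 4.87%

4.87


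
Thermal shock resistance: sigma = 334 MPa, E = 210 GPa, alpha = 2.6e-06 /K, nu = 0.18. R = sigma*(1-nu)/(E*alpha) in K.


R = 334*(1-0.18)/(210*1000*2.6e-06) = 502 K

502


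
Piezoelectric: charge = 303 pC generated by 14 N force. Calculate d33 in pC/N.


d33 = 303 / 14 = 21.6 pC/N

21.6


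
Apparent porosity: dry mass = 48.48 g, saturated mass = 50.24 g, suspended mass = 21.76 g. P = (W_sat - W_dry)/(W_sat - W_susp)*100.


P = (50.24 - 48.48) / (50.24 - 21.76) * 100 = 1.76 / 28.48 * 100 = 6.2%

6.2


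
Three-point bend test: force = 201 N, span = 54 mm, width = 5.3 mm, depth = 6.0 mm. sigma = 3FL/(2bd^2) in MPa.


sigma = 3*201*54/(2*5.3*6.0^2) = 85.3 MPa

85.3


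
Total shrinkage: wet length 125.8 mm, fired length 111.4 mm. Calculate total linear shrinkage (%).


TS = (125.8 - 111.4) / 125.8 * 100 = 11.45%

11.45


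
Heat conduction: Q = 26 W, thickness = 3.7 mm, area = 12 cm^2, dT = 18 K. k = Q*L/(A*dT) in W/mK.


k = 26*3.7/1000/(12/10000*18) = 4.45 W/mK

4.45


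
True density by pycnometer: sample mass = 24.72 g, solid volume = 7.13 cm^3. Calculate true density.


TD = 24.72 / 7.13 = 3.467 g/cm^3

3.467


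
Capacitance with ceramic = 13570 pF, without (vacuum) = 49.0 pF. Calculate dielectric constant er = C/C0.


er = 13570 / 49.0 = 276.94

276.94


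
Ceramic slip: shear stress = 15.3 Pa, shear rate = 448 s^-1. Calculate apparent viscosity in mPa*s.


eta = tau/gamma * 1000 = 15.3/448 * 1000 = 34.2 mPa*s

34.2


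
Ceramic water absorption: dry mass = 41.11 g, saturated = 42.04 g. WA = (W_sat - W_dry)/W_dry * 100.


WA = (42.04 - 41.11) / 41.11 * 100 = 2.26%

2.26


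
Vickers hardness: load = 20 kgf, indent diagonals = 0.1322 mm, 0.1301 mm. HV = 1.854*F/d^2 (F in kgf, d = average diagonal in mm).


d_avg = (0.1322+0.1301)/2 = 0.13115 mm
HV = 1.854*20/0.13115^2 = 2156

2156


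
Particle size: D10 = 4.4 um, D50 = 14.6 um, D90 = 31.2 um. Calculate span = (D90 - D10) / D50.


Span = (31.2 - 4.4) / 14.6 = 26.8 / 14.6 = 1.836

1.836


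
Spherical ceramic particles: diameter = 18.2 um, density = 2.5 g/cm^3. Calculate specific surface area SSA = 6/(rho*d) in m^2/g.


SSA = 6 / (2.5 * 18.2) = 0.132 m^2/g

0.132


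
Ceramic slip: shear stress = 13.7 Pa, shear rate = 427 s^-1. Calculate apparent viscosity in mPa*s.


eta = tau/gamma * 1000 = 13.7/427 * 1000 = 32.1 mPa*s

32.1


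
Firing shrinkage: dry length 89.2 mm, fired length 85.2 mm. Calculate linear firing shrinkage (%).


FS = (89.2 - 85.2) / 89.2 * 100 = 4.48%

4.48


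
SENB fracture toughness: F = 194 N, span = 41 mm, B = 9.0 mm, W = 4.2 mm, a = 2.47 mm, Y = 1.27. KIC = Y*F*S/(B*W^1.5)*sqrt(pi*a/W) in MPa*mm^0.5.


KIC = 1.27*194*41/(9.0*4.2^1.5)*sqrt(pi*2.47/4.2) = 177.24

177.24


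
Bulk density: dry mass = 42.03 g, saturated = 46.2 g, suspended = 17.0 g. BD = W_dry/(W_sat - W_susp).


BD = 42.03 / (46.2 - 17.0) = 42.03 / 29.2 = 1.439 g/cm^3

1.439


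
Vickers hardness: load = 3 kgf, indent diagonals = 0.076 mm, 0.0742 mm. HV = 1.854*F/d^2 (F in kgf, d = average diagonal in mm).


d_avg = (0.076+0.0742)/2 = 0.0751 mm
HV = 1.854*3/0.0751^2 = 986

986


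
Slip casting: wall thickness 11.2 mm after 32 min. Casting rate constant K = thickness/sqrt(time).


K = 11.2 / sqrt(32) = 11.2 / 5.6569 = 1.98 mm/min^0.5

1.98


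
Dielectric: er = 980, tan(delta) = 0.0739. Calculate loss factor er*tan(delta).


Loss = 980 * 0.0739 = 72.422

72.422


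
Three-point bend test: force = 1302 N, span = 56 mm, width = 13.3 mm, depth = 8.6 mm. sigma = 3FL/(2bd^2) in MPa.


sigma = 3*1302*56/(2*13.3*8.6^2) = 111.2 MPa

111.2


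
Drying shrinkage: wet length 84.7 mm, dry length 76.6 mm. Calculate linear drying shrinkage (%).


DS = (84.7 - 76.6) / 84.7 * 100 = 9.56%

9.56


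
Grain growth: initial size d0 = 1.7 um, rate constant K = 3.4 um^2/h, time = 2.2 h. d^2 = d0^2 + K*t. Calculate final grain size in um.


d^2 = 1.7^2 + 3.4*2.2 = 10.37
d = sqrt(10.37) = 3.22 um

3.22


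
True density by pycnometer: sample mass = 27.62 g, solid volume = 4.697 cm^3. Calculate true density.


TD = 27.62 / 4.697 = 5.88 g/cm^3

5.88


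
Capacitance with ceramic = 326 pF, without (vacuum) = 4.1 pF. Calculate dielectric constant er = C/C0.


er = 326 / 4.1 = 79.51

79.51


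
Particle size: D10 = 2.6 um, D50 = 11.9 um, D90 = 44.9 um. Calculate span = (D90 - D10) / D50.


Span = (44.9 - 2.6) / 11.9 = 42.3 / 11.9 = 3.555

3.555


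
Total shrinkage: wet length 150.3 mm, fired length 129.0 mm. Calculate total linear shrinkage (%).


TS = (150.3 - 129.0) / 150.3 * 100 = 14.17%

14.17


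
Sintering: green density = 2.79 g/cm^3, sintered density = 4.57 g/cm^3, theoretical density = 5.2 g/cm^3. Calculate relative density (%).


Relative = 4.57 / 5.2 * 100 = 87.9%

87.9


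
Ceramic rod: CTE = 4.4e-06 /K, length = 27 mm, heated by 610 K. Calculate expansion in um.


dL = 4.4e-06 * 27 * 610 * 1000 = 72.468 um

72.468


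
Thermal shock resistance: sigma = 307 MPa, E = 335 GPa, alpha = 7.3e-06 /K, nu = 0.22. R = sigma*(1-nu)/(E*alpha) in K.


R = 307*(1-0.22)/(335*1000*7.3e-06) = 98 K

98


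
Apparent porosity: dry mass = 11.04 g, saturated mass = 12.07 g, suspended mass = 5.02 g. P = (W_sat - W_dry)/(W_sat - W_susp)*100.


P = (12.07 - 11.04) / (12.07 - 5.02) * 100 = 1.03 / 7.05 * 100 = 14.6%

14.6


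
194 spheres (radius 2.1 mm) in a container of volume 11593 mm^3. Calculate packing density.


V_sphere = 4/3*pi*2.1^3 = 38.7924 mm^3
Total V = 194*38.7924 = 7525.7256 mm^3
PD = 7525.7256 / 11593 = 0.649

0.649


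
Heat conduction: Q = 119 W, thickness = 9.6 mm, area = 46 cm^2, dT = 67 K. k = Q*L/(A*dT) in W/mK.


k = 119*9.6/1000/(46/10000*67) = 3.71 W/mK

3.71


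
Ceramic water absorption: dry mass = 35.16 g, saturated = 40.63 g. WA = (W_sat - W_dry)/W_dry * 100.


WA = (40.63 - 35.16) / 35.16 * 100 = 15.56%

15.56


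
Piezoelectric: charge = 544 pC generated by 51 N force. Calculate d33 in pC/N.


d33 = 544 / 51 = 10.7 pC/N

10.7


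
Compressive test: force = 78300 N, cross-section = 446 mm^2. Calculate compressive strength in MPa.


CS = 78300 / 446 = 175.6 MPa

175.6


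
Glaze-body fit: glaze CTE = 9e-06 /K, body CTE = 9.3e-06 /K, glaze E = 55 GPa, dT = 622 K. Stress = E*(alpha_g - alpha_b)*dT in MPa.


Stress = 55*1000*(9e-06 - 9.3e-06)*622 = -10.3 MPa

-10.3


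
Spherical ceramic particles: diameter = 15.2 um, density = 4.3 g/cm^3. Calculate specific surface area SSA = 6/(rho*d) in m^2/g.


SSA = 6 / (4.3 * 15.2) = 0.092 m^2/g

0.092


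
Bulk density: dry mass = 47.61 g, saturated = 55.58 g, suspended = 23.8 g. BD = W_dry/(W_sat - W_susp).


BD = 47.61 / (55.58 - 23.8) = 47.61 / 31.78 = 1.498 g/cm^3

1.498


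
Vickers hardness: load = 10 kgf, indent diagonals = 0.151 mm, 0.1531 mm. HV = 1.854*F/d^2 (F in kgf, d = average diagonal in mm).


d_avg = (0.151+0.1531)/2 = 0.15205 mm
HV = 1.854*10/0.15205^2 = 802

802


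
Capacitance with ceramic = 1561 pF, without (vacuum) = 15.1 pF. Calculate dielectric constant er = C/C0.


er = 1561 / 15.1 = 103.38

103.38


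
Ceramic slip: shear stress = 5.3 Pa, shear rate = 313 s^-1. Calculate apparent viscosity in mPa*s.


eta = tau/gamma * 1000 = 5.3/313 * 1000 = 16.9 mPa*s

16.9


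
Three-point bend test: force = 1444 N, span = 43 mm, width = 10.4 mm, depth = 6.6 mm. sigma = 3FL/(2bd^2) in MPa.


sigma = 3*1444*43/(2*10.4*6.6^2) = 205.6 MPa

205.6


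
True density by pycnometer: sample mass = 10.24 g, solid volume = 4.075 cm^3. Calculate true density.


TD = 10.24 / 4.075 = 2.513 g/cm^3

2.513


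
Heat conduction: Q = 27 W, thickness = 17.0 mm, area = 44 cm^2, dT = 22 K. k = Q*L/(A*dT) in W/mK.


k = 27*17.0/1000/(44/10000*22) = 4.74 W/mK

4.74


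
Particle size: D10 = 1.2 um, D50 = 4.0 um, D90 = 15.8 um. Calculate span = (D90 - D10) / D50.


Span = (15.8 - 1.2) / 4.0 = 14.6 / 4.0 = 3.65

3.65


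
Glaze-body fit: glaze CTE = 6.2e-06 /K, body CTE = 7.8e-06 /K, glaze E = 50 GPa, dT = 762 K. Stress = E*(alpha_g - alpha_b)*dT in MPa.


Stress = 50*1000*(6.2e-06 - 7.8e-06)*762 = -61.0 MPa

-61.0


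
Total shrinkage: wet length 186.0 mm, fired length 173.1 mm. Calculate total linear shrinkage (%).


TS = (186.0 - 173.1) / 186.0 * 100 = 6.94%

6.94


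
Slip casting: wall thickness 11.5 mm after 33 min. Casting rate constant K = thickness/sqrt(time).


K = 11.5 / sqrt(33) = 11.5 / 5.7446 = 2.002 mm/min^0.5

2.002


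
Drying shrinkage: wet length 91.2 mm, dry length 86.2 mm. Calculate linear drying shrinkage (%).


DS = (91.2 - 86.2) / 91.2 * 100 = 5.48%

5.48


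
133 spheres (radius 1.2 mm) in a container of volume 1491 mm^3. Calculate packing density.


V_sphere = 4/3*pi*1.2^3 = 7.2382 mm^3
Total V = 133*7.2382 = 962.6806 mm^3
PD = 962.6806 / 1491 = 0.646

0.646


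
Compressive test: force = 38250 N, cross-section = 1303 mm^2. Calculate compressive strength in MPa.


CS = 38250 / 1303 = 29.4 MPa

29.4


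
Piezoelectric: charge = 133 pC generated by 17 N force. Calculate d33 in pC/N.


d33 = 133 / 17 = 7.8 pC/N

7.8


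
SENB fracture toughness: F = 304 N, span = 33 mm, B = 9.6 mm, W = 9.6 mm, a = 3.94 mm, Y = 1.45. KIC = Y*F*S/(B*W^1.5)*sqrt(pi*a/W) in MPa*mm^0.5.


KIC = 1.45*304*33/(9.6*9.6^1.5)*sqrt(pi*3.94/9.6) = 57.84

57.84


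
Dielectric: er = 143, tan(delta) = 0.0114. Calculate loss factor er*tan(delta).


Loss = 143 * 0.0114 = 1.63

1.63


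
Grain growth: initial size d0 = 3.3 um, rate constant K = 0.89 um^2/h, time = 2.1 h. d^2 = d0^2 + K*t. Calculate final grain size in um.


d^2 = 3.3^2 + 0.89*2.1 = 12.759
d = sqrt(12.759) = 3.57 um

3.57


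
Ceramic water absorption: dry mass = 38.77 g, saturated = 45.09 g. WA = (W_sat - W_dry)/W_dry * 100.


WA = (45.09 - 38.77) / 38.77 * 100 = 16.3%

16.3


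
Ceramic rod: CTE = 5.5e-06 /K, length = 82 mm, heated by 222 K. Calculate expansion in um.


dL = 5.5e-06 * 82 * 222 * 1000 = 100.122 um

100.122


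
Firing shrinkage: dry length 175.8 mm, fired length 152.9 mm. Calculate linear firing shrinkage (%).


FS = (175.8 - 152.9) / 175.8 * 100 = 13.03%

13.03


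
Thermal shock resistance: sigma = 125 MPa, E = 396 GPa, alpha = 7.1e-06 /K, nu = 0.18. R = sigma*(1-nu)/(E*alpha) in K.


R = 125*(1-0.18)/(396*1000*7.1e-06) = 36 K

36


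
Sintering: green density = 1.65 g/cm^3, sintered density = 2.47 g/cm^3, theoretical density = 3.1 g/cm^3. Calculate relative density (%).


Relative = 2.47 / 3.1 * 100 = 79.7%

79.7


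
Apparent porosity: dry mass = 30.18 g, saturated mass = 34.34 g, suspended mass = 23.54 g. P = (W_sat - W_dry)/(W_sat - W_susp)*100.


P = (34.34 - 30.18) / (34.34 - 23.54) * 100 = 4.16 / 10.8 * 100 = 38.5%

38.5


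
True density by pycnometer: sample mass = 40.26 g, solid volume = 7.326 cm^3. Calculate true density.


TD = 40.26 / 7.326 = 5.495 g/cm^3

5.495


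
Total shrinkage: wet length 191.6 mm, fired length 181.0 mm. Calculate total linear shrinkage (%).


TS = (191.6 - 181.0) / 191.6 * 100 = 5.53%

5.53


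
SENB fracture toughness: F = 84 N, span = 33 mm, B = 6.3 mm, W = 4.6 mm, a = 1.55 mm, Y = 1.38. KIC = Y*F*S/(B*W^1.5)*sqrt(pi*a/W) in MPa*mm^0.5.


KIC = 1.38*84*33/(6.3*4.6^1.5)*sqrt(pi*1.55/4.6) = 63.32

63.32


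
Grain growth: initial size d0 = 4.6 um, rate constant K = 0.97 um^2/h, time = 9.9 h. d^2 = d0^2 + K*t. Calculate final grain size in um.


d^2 = 4.6^2 + 0.97*9.9 = 30.763
d = sqrt(30.763) = 5.55 um

5.55


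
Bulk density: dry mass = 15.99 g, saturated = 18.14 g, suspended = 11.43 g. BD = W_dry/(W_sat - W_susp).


BD = 15.99 / (18.14 - 11.43) = 15.99 / 6.71 = 2.383 g/cm^3

2.383


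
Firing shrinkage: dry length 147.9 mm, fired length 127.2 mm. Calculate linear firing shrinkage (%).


FS = (147.9 - 127.2) / 147.9 * 100 = 14.0%

14.0


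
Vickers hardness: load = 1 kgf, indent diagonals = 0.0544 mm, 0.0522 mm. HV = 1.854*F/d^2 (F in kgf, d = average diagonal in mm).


d_avg = (0.0544+0.0522)/2 = 0.0533 mm
HV = 1.854*1/0.0533^2 = 653

653


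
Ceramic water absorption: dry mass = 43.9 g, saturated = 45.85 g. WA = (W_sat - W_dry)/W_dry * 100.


WA = (45.85 - 43.9) / 43.9 * 100 = 4.44%

4.44


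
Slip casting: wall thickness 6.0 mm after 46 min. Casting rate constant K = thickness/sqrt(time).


K = 6.0 / sqrt(46) = 6.0 / 6.7823 = 0.885 mm/min^0.5

0.885


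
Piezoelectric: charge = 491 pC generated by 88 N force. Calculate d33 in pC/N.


d33 = 491 / 88 = 5.6 pC/N

5.6


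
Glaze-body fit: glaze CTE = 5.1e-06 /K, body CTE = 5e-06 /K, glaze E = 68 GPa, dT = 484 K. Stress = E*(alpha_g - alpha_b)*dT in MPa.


Stress = 68*1000*(5.1e-06 - 5e-06)*484 = 3.3 MPa

3.3


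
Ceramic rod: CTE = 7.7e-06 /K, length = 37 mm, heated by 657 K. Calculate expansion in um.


dL = 7.7e-06 * 37 * 657 * 1000 = 187.179 um

187.179


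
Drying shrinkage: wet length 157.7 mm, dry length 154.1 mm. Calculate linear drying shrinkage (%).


DS = (157.7 - 154.1) / 157.7 * 100 = 2.28%

2.28


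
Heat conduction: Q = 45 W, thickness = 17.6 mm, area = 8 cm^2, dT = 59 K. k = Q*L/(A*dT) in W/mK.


k = 45*17.6/1000/(8/10000*59) = 16.78 W/mK

16.78


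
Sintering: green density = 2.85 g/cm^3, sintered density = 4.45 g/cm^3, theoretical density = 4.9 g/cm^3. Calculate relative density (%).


Relative = 4.45 / 4.9 * 100 = 90.8%

90.8


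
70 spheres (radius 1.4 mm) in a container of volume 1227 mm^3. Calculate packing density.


V_sphere = 4/3*pi*1.4^3 = 11.494 mm^3
Total V = 70*11.494 = 804.58 mm^3
PD = 804.58 / 1227 = 0.656

0.656


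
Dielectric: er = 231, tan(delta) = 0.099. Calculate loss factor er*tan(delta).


Loss = 231 * 0.099 = 22.869

22.869


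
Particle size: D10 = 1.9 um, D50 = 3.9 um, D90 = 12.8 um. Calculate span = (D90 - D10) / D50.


Span = (12.8 - 1.9) / 3.9 = 10.9 / 3.9 = 2.795

2.795


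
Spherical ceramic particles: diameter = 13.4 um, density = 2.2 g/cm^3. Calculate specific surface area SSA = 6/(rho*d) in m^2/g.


SSA = 6 / (2.2 * 13.4) = 0.204 m^2/g

0.204


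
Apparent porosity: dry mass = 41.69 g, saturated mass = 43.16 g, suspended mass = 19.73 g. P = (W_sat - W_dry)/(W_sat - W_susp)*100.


P = (43.16 - 41.69) / (43.16 - 19.73) * 100 = 1.47 / 23.43 * 100 = 6.3%

6.3


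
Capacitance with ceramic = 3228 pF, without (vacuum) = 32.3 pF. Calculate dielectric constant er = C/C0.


er = 3228 / 32.3 = 99.94

99.94


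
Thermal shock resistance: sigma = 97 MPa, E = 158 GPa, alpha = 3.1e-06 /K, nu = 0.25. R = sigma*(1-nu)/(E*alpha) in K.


R = 97*(1-0.25)/(158*1000*3.1e-06) = 149 K

149


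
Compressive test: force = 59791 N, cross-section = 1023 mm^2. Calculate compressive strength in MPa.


CS = 59791 / 1023 = 58.4 MPa

58.4


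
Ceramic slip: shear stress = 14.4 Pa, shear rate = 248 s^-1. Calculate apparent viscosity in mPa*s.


eta = tau/gamma * 1000 = 14.4/248 * 1000 = 58.1 mPa*s

58.1


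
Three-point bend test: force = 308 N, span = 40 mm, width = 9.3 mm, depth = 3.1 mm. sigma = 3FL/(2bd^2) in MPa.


sigma = 3*308*40/(2*9.3*3.1^2) = 206.8 MPa

206.8


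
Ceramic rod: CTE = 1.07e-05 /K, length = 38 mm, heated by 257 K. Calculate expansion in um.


dL = 1.07e-05 * 38 * 257 * 1000 = 104.496 um

104.496


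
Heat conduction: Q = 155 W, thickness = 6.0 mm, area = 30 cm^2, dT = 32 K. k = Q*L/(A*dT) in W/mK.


k = 155*6.0/1000/(30/10000*32) = 9.69 W/mK

9.69


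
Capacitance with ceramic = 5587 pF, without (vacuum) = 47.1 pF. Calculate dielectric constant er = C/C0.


er = 5587 / 47.1 = 118.62

118.62


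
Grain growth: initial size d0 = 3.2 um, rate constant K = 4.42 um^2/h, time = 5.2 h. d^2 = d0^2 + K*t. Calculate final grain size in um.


d^2 = 3.2^2 + 4.42*5.2 = 33.224
d = sqrt(33.224) = 5.76 um

5.76


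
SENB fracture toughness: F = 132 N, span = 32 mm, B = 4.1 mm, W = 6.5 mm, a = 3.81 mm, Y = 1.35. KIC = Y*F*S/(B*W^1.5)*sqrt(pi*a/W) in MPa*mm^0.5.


KIC = 1.35*132*32/(4.1*6.5^1.5)*sqrt(pi*3.81/6.5) = 113.89

113.89


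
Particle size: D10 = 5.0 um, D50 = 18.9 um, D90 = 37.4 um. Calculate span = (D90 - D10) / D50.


Span = (37.4 - 5.0) / 18.9 = 32.4 / 18.9 = 1.714

1.714


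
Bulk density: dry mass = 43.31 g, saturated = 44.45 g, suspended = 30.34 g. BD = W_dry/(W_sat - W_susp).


BD = 43.31 / (44.45 - 30.34) = 43.31 / 14.11 = 3.069 g/cm^3

3.069


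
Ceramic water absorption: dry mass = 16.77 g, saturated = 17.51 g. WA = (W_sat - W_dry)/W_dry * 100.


WA = (17.51 - 16.77) / 16.77 * 100 = 4.41%

4.41


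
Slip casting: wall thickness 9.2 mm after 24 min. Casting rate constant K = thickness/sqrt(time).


K = 9.2 / sqrt(24) = 9.2 / 4.899 = 1.878 mm/min^0.5

1.878


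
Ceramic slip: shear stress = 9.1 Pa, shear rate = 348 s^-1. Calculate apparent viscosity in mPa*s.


eta = tau/gamma * 1000 = 9.1/348 * 1000 = 26.1 mPa*s

26.1


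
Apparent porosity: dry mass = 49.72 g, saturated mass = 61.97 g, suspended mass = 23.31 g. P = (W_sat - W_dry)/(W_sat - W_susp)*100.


P = (61.97 - 49.72) / (61.97 - 23.31) * 100 = 12.25 / 38.66 * 100 = 31.7%

31.7


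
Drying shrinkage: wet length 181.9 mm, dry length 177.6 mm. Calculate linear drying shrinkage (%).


DS = (181.9 - 177.6) / 181.9 * 100 = 2.36%

2.36


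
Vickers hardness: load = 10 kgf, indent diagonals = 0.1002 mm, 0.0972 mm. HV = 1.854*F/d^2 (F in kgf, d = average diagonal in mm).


d_avg = (0.1002+0.0972)/2 = 0.0987 mm
HV = 1.854*10/0.0987^2 = 1903

1903


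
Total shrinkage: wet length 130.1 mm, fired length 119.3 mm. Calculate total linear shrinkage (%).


TS = (130.1 - 119.3) / 130.1 * 100 = 8.3%

8.3


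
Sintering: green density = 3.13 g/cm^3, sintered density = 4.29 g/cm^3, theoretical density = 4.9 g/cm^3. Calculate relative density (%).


Relative = 4.29 / 4.9 * 100 = 87.6%

87.6


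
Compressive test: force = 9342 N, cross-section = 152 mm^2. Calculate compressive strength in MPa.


CS = 9342 / 152 = 61.5 MPa

61.5


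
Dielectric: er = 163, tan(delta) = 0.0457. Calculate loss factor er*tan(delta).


Loss = 163 * 0.0457 = 7.449

7.449


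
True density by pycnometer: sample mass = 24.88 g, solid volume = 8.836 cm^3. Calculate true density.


TD = 24.88 / 8.836 = 2.816 g/cm^3

2.816


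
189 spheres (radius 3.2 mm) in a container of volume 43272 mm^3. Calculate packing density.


V_sphere = 4/3*pi*3.2^3 = 137.2583 mm^3
Total V = 189*137.2583 = 25941.8187 mm^3
PD = 25941.8187 / 43272 = 0.6

0.6


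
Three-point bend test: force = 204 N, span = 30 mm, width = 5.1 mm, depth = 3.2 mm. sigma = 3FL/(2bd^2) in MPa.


sigma = 3*204*30/(2*5.1*3.2^2) = 175.8 MPa

175.8


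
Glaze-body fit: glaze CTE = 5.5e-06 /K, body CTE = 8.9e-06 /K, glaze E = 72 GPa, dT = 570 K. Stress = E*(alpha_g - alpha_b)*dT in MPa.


Stress = 72*1000*(5.5e-06 - 8.9e-06)*570 = -139.5 MPa

-139.5


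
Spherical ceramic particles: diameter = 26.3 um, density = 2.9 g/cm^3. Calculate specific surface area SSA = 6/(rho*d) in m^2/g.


SSA = 6 / (2.9 * 26.3) = 0.079 m^2/g

0.079


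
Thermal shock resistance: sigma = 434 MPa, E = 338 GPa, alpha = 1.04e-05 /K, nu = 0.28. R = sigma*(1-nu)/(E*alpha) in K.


R = 434*(1-0.28)/(338*1000*1.04e-05) = 89 K

89


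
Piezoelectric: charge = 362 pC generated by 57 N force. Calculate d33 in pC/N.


d33 = 362 / 57 = 6.4 pC/N

6.4


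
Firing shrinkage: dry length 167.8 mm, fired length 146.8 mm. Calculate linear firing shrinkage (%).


FS = (167.8 - 146.8) / 167.8 * 100 = 12.51%

12.51


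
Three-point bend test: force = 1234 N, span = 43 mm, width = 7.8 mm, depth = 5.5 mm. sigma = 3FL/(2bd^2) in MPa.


sigma = 3*1234*43/(2*7.8*5.5^2) = 337.3 MPa

337.3


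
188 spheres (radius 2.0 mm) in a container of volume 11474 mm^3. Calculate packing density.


V_sphere = 4/3*pi*2.0^3 = 33.5103 mm^3
Total V = 188*33.5103 = 6299.9364 mm^3
PD = 6299.9364 / 11474 = 0.549

0.549


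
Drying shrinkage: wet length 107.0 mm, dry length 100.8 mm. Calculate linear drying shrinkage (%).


DS = (107.0 - 100.8) / 107.0 * 100 = 5.79%

5.79


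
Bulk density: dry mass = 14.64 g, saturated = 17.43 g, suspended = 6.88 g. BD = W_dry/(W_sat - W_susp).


BD = 14.64 / (17.43 - 6.88) = 14.64 / 10.55 = 1.388 g/cm^3

1.388


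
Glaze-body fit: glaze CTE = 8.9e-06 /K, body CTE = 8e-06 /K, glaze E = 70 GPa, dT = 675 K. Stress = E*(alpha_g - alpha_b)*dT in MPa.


Stress = 70*1000*(8.9e-06 - 8e-06)*675 = 42.5 MPa

42.5


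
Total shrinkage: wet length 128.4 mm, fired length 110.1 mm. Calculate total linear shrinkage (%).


TS = (128.4 - 110.1) / 128.4 * 100 = 14.25%

14.25


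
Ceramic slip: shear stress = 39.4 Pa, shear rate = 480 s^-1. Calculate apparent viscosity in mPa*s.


eta = tau/gamma * 1000 = 39.4/480 * 1000 = 82.1 mPa*s

82.1


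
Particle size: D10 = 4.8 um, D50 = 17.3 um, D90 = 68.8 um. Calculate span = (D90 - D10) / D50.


Span = (68.8 - 4.8) / 17.3 = 64.0 / 17.3 = 3.699

3.699


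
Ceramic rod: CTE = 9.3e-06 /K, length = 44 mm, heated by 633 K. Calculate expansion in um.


dL = 9.3e-06 * 44 * 633 * 1000 = 259.024 um

259.024


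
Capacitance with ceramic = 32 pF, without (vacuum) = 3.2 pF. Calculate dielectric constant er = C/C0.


er = 32 / 3.2 = 10.0

10.0


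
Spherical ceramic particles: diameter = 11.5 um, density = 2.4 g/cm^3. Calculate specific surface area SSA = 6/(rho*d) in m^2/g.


SSA = 6 / (2.4 * 11.5) = 0.217 m^2/g

0.217


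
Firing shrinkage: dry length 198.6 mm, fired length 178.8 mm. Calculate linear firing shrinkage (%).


FS = (198.6 - 178.8) / 198.6 * 100 = 9.97%

9.97


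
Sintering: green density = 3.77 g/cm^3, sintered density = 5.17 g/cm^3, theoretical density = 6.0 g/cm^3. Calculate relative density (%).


Relative = 5.17 / 6.0 * 100 = 86.2%

86.2


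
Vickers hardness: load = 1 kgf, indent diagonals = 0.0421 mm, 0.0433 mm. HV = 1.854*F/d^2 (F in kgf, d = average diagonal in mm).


d_avg = (0.0421+0.0433)/2 = 0.0427 mm
HV = 1.854*1/0.0427^2 = 1017

1017


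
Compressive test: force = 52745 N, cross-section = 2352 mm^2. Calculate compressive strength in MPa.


CS = 52745 / 2352 = 22.4 MPa

22.4


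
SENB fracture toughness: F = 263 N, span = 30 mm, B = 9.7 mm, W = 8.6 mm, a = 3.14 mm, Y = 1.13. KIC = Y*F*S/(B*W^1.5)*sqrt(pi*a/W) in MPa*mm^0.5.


KIC = 1.13*263*30/(9.7*8.6^1.5)*sqrt(pi*3.14/8.6) = 39.03

39.03


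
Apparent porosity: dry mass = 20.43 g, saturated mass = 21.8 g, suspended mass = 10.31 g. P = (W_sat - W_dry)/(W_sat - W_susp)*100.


P = (21.8 - 20.43) / (21.8 - 10.31) * 100 = 1.37 / 11.49 * 100 = 11.9%

11.9


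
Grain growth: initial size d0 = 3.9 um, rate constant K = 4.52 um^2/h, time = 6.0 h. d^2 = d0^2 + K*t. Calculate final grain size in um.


d^2 = 3.9^2 + 4.52*6.0 = 42.33
d = sqrt(42.33) = 6.51 um

6.51


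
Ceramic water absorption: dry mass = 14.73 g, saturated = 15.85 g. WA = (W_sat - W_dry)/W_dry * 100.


WA = (15.85 - 14.73) / 14.73 * 100 = 7.6%

7.6


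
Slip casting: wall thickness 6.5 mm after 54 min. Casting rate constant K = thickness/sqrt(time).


K = 6.5 / sqrt(54) = 6.5 / 7.3485 = 0.885 mm/min^0.5

0.885


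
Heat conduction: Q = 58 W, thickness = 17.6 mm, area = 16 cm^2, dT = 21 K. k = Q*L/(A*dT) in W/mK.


k = 58*17.6/1000/(16/10000*21) = 30.38 W/mK

30.38


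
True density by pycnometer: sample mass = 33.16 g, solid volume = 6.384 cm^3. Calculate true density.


TD = 33.16 / 6.384 = 5.194 g/cm^3

5.194


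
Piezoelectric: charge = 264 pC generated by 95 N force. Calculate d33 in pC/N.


d33 = 264 / 95 = 2.8 pC/N

2.8


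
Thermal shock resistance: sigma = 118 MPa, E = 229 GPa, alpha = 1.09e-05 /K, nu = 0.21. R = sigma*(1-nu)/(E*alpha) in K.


R = 118*(1-0.21)/(229*1000*1.09e-05) = 37 K

37


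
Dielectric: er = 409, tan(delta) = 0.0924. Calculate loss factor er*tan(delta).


Loss = 409 * 0.0924 = 37.792

37.792


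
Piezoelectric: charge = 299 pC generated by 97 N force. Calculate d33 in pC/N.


d33 = 299 / 97 = 3.1 pC/N

3.1


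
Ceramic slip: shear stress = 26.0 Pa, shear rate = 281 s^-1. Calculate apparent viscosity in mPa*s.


eta = tau/gamma * 1000 = 26.0/281 * 1000 = 92.5 mPa*s

92.5


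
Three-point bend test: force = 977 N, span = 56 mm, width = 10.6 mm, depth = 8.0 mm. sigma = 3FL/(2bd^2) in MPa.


sigma = 3*977*56/(2*10.6*8.0^2) = 121.0 MPa

121.0


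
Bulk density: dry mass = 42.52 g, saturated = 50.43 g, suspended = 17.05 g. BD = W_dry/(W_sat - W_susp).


BD = 42.52 / (50.43 - 17.05) = 42.52 / 33.38 = 1.274 g/cm^3

1.274


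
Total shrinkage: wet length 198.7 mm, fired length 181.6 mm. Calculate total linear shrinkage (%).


TS = (198.7 - 181.6) / 198.7 * 100 = 8.61%

8.61


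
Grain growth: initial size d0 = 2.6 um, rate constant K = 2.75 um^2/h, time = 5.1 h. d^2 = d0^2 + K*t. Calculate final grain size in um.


d^2 = 2.6^2 + 2.75*5.1 = 20.785
d = sqrt(20.785) = 4.56 um

4.56


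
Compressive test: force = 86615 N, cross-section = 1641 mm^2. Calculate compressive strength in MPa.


CS = 86615 / 1641 = 52.8 MPa

52.8


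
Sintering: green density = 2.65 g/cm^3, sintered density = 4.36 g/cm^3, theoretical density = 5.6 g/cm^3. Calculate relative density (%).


Relative = 4.36 / 5.6 * 100 = 77.9%

77.9


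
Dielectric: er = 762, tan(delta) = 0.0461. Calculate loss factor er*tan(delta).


Loss = 762 * 0.0461 = 35.128

35.128


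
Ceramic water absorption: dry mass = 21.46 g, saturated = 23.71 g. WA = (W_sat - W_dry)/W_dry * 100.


WA = (23.71 - 21.46) / 21.46 * 100 = 10.48%

10.48


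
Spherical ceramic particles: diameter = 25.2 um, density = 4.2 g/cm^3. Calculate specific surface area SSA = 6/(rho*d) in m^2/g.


SSA = 6 / (4.2 * 25.2) = 0.057 m^2/g

0.057


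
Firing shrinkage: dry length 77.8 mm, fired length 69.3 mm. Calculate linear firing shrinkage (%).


FS = (77.8 - 69.3) / 77.8 * 100 = 10.93%

10.93


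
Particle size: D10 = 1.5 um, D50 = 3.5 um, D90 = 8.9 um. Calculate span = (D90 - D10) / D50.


Span = (8.9 - 1.5) / 3.5 = 7.4 / 3.5 = 2.114

2.114


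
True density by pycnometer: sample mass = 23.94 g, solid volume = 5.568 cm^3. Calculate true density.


TD = 23.94 / 5.568 = 4.3 g/cm^3

4.3


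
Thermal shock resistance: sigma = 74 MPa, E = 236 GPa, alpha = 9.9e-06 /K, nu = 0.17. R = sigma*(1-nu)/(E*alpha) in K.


R = 74*(1-0.17)/(236*1000*9.9e-06) = 26 K

26


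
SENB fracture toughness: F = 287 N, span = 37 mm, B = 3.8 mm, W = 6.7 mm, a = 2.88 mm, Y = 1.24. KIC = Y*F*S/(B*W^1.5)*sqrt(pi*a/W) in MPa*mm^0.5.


KIC = 1.24*287*37/(3.8*6.7^1.5)*sqrt(pi*2.88/6.7) = 232.19

232.19


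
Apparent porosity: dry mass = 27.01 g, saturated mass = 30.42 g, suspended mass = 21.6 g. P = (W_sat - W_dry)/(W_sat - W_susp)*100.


P = (30.42 - 27.01) / (30.42 - 21.6) * 100 = 3.41 / 8.82 * 100 = 38.7%

38.7


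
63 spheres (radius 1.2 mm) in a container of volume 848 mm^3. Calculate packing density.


V_sphere = 4/3*pi*1.2^3 = 7.2382 mm^3
Total V = 63*7.2382 = 456.0066 mm^3
PD = 456.0066 / 848 = 0.538

0.538


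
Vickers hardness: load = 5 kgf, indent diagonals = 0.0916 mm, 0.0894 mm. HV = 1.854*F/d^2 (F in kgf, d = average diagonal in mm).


d_avg = (0.0916+0.0894)/2 = 0.0905 mm
HV = 1.854*5/0.0905^2 = 1132

1132


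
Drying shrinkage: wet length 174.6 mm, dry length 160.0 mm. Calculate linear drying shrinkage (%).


DS = (174.6 - 160.0) / 174.6 * 100 = 8.36%

8.36


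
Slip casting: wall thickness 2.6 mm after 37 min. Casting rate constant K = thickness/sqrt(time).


K = 2.6 / sqrt(37) = 2.6 / 6.0828 = 0.427 mm/min^0.5

0.427


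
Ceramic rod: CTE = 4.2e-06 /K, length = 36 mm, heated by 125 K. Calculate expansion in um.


dL = 4.2e-06 * 36 * 125 * 1000 = 18.9 um

18.9


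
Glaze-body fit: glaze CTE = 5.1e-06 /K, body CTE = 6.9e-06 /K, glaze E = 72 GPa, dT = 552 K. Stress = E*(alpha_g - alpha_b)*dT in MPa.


Stress = 72*1000*(5.1e-06 - 6.9e-06)*552 = -71.5 MPa

-71.5


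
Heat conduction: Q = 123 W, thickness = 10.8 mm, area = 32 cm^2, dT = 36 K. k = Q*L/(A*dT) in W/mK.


k = 123*10.8/1000/(32/10000*36) = 11.53 W/mK

11.53


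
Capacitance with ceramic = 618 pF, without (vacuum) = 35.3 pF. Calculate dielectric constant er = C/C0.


er = 618 / 35.3 = 17.51

17.51


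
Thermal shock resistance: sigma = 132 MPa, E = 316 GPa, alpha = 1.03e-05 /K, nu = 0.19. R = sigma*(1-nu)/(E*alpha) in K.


R = 132*(1-0.19)/(316*1000*1.03e-05) = 33 K

33


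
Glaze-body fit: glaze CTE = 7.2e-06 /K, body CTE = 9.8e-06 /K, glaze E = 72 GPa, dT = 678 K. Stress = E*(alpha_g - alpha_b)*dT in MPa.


Stress = 72*1000*(7.2e-06 - 9.8e-06)*678 = -126.9 MPa

-126.9


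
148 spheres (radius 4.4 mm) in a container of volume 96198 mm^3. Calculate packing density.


V_sphere = 4/3*pi*4.4^3 = 356.8179 mm^3
Total V = 148*356.8179 = 52809.0492 mm^3
PD = 52809.0492 / 96198 = 0.549

0.549


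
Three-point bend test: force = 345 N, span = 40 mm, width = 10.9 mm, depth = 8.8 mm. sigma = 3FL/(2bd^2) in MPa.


sigma = 3*345*40/(2*10.9*8.8^2) = 24.5 MPa

24.5


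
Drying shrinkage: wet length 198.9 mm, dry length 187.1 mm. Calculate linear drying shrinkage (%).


DS = (198.9 - 187.1) / 198.9 * 100 = 5.93%

5.93


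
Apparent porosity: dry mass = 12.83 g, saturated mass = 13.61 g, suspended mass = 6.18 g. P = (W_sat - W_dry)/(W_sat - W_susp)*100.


P = (13.61 - 12.83) / (13.61 - 6.18) * 100 = 0.78 / 7.43 * 100 = 10.5%

10.5


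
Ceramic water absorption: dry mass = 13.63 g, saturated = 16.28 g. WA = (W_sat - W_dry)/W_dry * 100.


WA = (16.28 - 13.63) / 13.63 * 100 = 19.44%

19.44


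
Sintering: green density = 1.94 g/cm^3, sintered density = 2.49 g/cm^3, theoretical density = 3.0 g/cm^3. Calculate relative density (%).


Relative = 2.49 / 3.0 * 100 = 83.0%

83.0


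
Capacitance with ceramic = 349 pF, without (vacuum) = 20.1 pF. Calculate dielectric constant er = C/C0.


er = 349 / 20.1 = 17.36

17.36


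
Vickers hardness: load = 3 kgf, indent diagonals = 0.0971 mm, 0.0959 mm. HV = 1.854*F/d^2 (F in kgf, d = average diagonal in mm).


d_avg = (0.0971+0.0959)/2 = 0.0965 mm
HV = 1.854*3/0.0965^2 = 597

597


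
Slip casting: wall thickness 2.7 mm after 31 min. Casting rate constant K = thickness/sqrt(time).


K = 2.7 / sqrt(31) = 2.7 / 5.5678 = 0.485 mm/min^0.5

0.485


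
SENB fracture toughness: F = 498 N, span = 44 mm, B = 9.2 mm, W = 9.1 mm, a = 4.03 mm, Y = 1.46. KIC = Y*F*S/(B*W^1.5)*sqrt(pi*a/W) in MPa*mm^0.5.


KIC = 1.46*498*44/(9.2*9.1^1.5)*sqrt(pi*4.03/9.1) = 149.41

149.41


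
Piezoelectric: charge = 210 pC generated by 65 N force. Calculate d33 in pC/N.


d33 = 210 / 65 = 3.2 pC/N

3.2


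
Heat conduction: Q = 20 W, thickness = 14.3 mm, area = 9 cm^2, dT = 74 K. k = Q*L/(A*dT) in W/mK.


k = 20*14.3/1000/(9/10000*74) = 4.29 W/mK

4.29


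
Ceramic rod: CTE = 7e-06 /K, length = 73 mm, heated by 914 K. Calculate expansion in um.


dL = 7e-06 * 73 * 914 * 1000 = 467.054 um

467.054


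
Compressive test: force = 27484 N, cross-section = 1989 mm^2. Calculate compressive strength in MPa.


CS = 27484 / 1989 = 13.8 MPa

13.8


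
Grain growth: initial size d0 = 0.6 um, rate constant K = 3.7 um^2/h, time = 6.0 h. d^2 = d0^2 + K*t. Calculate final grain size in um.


d^2 = 0.6^2 + 3.7*6.0 = 22.56
d = sqrt(22.56) = 4.75 um

4.75


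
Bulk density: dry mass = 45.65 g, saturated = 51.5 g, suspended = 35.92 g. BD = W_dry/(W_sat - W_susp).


BD = 45.65 / (51.5 - 35.92) = 45.65 / 15.58 = 2.93 g/cm^3

2.93


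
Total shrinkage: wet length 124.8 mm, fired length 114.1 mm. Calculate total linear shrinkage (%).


TS = (124.8 - 114.1) / 124.8 * 100 = 8.57%

8.57


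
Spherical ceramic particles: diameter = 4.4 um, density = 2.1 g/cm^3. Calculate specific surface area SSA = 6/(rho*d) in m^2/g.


SSA = 6 / (2.1 * 4.4) = 0.649 m^2/g

0.649


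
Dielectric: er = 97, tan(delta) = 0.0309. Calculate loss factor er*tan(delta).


Loss = 97 * 0.0309 = 2.997

2.997


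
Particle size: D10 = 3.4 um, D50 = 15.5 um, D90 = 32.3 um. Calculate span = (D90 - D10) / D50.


Span = (32.3 - 3.4) / 15.5 = 28.9 / 15.5 = 1.865

1.865


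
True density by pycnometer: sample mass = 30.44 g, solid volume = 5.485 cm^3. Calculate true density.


TD = 30.44 / 5.485 = 5.55 g/cm^3

5.55


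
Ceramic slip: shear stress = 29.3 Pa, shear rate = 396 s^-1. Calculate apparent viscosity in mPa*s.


eta = tau/gamma * 1000 = 29.3/396 * 1000 = 74.0 mPa*s

74.0


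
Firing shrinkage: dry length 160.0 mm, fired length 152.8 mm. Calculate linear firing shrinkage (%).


FS = (160.0 - 152.8) / 160.0 * 100 = 4.5%

4.5


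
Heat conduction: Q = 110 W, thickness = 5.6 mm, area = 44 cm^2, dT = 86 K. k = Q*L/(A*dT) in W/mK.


k = 110*5.6/1000/(44/10000*86) = 1.63 W/mK

1.63


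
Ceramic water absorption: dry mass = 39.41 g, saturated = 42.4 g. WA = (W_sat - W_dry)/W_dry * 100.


WA = (42.4 - 39.41) / 39.41 * 100 = 7.59%

7.59


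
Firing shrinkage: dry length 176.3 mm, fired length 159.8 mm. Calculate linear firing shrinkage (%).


FS = (176.3 - 159.8) / 176.3 * 100 = 9.36%

9.36


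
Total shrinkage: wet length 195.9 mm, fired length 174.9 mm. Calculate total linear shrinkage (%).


TS = (195.9 - 174.9) / 195.9 * 100 = 10.72%

10.72


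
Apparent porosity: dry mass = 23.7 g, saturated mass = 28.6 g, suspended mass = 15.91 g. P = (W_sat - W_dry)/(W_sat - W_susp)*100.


P = (28.6 - 23.7) / (28.6 - 15.91) * 100 = 4.9 / 12.69 * 100 = 38.6%

38.6


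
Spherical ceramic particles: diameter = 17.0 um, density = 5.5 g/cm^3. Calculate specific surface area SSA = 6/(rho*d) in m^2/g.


SSA = 6 / (5.5 * 17.0) = 0.064 m^2/g

0.064


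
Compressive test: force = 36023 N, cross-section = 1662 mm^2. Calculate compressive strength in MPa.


CS = 36023 / 1662 = 21.7 MPa

21.7


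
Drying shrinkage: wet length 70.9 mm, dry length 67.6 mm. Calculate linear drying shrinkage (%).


DS = (70.9 - 67.6) / 70.9 * 100 = 4.65%

4.65


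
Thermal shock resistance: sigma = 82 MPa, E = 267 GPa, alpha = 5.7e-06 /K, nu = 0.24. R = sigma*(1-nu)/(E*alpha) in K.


R = 82*(1-0.24)/(267*1000*5.7e-06) = 41 K

41


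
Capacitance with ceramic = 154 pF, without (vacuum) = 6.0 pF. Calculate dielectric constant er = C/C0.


er = 154 / 6.0 = 25.67

25.67


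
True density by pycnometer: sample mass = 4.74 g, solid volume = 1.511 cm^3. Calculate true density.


TD = 4.74 / 1.511 = 3.137 g/cm^3

3.137


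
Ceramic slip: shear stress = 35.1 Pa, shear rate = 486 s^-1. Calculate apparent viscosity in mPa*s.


eta = tau/gamma * 1000 = 35.1/486 * 1000 = 72.2 mPa*s

72.2


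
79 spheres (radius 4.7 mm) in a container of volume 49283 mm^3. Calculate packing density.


V_sphere = 4/3*pi*4.7^3 = 434.8928 mm^3
Total V = 79*434.8928 = 34356.5312 mm^3
PD = 34356.5312 / 49283 = 0.697

0.697


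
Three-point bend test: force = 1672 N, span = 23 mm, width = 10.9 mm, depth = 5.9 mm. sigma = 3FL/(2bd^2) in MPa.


sigma = 3*1672*23/(2*10.9*5.9^2) = 152.0 MPa

152.0


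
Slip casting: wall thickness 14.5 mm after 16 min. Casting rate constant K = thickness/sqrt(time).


K = 14.5 / sqrt(16) = 14.5 / 4.0 = 3.625 mm/min^0.5

3.625


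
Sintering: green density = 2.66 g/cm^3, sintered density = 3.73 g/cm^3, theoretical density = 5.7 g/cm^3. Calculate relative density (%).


Relative = 3.73 / 5.7 * 100 = 65.4%

65.4


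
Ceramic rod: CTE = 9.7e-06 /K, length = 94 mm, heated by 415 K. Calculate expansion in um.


dL = 9.7e-06 * 94 * 415 * 1000 = 378.397 um

378.397


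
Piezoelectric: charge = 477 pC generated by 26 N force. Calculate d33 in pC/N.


d33 = 477 / 26 = 18.3 pC/N

18.3


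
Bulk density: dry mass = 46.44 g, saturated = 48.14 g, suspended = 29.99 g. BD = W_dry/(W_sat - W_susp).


BD = 46.44 / (48.14 - 29.99) = 46.44 / 18.15 = 2.559 g/cm^3

2.559


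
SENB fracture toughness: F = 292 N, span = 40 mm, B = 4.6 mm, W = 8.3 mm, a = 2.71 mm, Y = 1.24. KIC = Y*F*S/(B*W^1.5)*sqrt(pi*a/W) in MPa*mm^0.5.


KIC = 1.24*292*40/(4.6*8.3^1.5)*sqrt(pi*2.71/8.3) = 133.36

133.36


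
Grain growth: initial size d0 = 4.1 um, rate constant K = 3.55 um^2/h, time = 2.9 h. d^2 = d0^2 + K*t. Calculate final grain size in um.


d^2 = 4.1^2 + 3.55*2.9 = 27.105
d = sqrt(27.105) = 5.21 um

5.21


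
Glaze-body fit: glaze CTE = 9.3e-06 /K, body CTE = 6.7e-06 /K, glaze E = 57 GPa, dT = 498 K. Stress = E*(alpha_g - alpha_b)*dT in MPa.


Stress = 57*1000*(9.3e-06 - 6.7e-06)*498 = 73.8 MPa

73.8


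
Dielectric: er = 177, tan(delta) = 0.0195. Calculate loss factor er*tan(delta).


Loss = 177 * 0.0195 = 3.452

3.452


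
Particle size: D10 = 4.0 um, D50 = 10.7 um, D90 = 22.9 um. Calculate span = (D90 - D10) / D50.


Span = (22.9 - 4.0) / 10.7 = 18.9 / 10.7 = 1.766

1.766


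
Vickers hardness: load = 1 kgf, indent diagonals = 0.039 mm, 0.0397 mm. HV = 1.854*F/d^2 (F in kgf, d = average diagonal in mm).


d_avg = (0.039+0.0397)/2 = 0.03935 mm
HV = 1.854*1/0.03935^2 = 1197

1197
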